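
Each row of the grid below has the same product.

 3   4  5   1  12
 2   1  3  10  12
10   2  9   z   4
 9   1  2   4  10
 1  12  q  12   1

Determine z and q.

z = 1, q = 5

Rows 1 and 2 each multiply to 720, so every row has product 720.
Row 3: 10×2×9×4 = 720, so the missing entry is 720 ÷ 720 = 1.
Row 5: 1×12×12×1 = 144, so the missing entry is 720 ÷ 144 = 5.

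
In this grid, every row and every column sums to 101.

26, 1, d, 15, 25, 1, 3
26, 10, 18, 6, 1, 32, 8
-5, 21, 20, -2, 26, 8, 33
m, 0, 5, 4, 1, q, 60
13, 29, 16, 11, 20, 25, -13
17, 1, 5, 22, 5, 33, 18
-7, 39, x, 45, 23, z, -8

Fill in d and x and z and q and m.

d = 30, x = 7, z = 2, q = 0, m = 31

The known cells in column 1 total 70, leaving 101 − 70 = 31 for the blank.
The known cells in row 1 total 71, leaving 101 − 71 = 30 for the blank.
The known cells in column 3 total 94, leaving 101 − 94 = 7 for the blank.
The known cells in row 7 total 99, leaving 101 − 99 = 2 for the blank.
The known cells in row 4 total 101, leaving 101 − 101 = 0 for the blank.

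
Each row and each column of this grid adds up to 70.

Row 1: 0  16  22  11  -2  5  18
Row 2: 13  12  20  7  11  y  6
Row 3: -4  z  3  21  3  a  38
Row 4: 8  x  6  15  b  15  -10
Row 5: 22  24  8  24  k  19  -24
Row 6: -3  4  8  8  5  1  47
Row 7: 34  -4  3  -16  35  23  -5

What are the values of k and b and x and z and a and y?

Row 5: 22 + 24 + 8 + 24 + 19 − 24 = 73, so its missing entry is 70 − 73 = -3.
Column 5: -2 + 11 + 3 − 3 + 5 + 35 = 49, so its missing entry is 70 − 49 = 21.
Row 2: 13 + 12 + 20 + 7 + 11 + 6 = 69, so its missing entry is 70 − 69 = 1.
Row 4: 8 + 6 + 15 + 21 + 15 − 10 = 55, so its missing entry is 70 − 55 = 15.
Column 2: 16 + 12 + 15 + 24 + 4 − 4 = 67, so its missing entry is 70 − 67 = 3.
Row 3: -4 + 3 + 3 + 21 + 3 + 38 = 64, so its missing entry is 70 − 64 = 6.

k = -3, b = 21, x = 15, z = 3, a = 6, y = 1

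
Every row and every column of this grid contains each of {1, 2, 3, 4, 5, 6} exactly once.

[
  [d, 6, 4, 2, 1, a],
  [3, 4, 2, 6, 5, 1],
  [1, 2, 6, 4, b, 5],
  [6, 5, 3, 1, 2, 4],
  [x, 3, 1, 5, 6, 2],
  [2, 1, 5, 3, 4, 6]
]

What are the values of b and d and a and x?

Cell (3,5): row 3 already has {1, 2, 4, 5, 6} → 3.
At (row 5, col 1): row 5 already has {1, 2, 3, 5, 6}, so the value is 4.
For row 1, column 6: column 6 already has {1, 2, 4, 5, 6}; that leaves 3.
Cell (1,1): row 1 already has {1, 2, 3, 4, 6} → 5.

b = 3, d = 5, a = 3, x = 4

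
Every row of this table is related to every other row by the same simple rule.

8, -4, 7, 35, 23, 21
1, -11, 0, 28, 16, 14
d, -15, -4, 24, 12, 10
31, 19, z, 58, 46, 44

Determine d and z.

d = -3, z = 30

The difference between any two rows is the same in every column — this is an addition table with the headers hidden.
Row 3 minus row 1 is 10 − 21 = -11, so its entry in column 1 is 8 + (-11) = -3.
Row 4 minus row 1 is 44 − 21 = 23, so its entry in column 3 is 7 + 23 = 30.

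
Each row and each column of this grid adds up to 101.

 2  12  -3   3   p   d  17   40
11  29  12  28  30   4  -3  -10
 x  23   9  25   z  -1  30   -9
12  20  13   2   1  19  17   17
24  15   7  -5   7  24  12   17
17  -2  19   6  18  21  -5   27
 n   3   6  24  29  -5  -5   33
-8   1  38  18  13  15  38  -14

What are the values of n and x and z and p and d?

n = 16, x = 27, z = -3, p = 6, d = 24

The known cells in column 6 total 77, leaving 101 − 77 = 24 for the blank.
The known cells in row 1 total 95, leaving 101 − 95 = 6 for the blank.
The known cells in column 5 total 104, leaving 101 − 104 = -3 for the blank.
The known cells in row 3 total 74, leaving 101 − 74 = 27 for the blank.
The known cells in row 7 total 85, leaving 101 − 85 = 16 for the blank.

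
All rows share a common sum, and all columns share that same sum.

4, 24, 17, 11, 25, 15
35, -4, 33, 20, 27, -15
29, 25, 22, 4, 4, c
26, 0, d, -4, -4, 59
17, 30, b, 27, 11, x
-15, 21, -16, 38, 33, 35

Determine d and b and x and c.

Rows 1 and 2 both sum to 96, so that's the common total.
The known cells in row 4 total 77, leaving 96 − 77 = 19 for the blank.
The known cells in row 3 total 84, leaving 96 − 84 = 12 for the blank.
The known cells in column 6 total 106, leaving 96 − 106 = -10 for the blank.
The known cells in row 5 total 75, leaving 96 − 75 = 21 for the blank.

d = 19, b = 21, x = -10, c = 12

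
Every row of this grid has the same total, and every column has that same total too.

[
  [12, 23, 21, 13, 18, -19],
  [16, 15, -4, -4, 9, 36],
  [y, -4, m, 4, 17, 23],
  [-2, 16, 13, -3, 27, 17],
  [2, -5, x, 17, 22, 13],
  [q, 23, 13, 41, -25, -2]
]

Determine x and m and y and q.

Rows 1 and 2 both sum to 68, so that's the common total.
Row 6: 23 + 13 + 41 − 25 − 2 = 50, so its missing entry is 68 − 50 = 18.
Column 1: 12 + 16 − 2 + 2 + 18 = 46, so its missing entry is 68 − 46 = 22.
Row 5: 2 − 5 + 17 + 22 + 13 = 49, so its missing entry is 68 − 49 = 19.
Row 3: 22 − 4 + 4 + 17 + 23 = 62, so its missing entry is 68 − 62 = 6.

x = 19, m = 6, y = 22, q = 18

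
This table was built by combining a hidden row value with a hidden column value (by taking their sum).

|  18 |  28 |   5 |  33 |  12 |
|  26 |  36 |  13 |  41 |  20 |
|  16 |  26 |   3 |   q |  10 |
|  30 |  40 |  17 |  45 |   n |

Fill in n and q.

n = 24, q = 31

The difference between any two rows is the same in every column — this is an addition table with the headers hidden.
Row 4 minus row 1 is 40 − 28 = 12, so its entry in column 5 is 12 + 12 = 24.
Row 3 minus row 1 is 26 − 28 = -2, so its entry in column 4 is 33 + (-2) = 31.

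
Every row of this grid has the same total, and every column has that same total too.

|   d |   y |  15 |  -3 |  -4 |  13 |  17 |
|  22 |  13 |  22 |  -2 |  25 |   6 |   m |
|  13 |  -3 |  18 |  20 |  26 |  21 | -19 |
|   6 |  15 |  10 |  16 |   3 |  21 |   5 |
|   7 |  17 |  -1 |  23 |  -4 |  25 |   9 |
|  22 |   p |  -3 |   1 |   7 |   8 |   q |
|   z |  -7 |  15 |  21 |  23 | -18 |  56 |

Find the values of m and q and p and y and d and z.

m = -10, q = 18, p = 23, y = 18, d = 20, z = -14

Rows 3 and 4 both sum to 76, so that's the common total.
The known cells in row 7 total 90, leaving 76 − 90 = -14 for the blank.
The known cells in column 1 total 56, leaving 76 − 56 = 20 for the blank.
The known cells in row 1 total 58, leaving 76 − 58 = 18 for the blank.
The known cells in column 2 total 53, leaving 76 − 53 = 23 for the blank.
The known cells in row 6 total 58, leaving 76 − 58 = 18 for the blank.
The known cells in row 2 total 86, leaving 76 − 86 = -10 for the blank.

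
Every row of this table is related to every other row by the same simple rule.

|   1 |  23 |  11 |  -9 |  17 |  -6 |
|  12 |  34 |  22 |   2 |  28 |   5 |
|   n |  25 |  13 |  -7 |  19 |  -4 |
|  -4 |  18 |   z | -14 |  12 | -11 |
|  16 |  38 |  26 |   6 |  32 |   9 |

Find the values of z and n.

z = 6, n = 3

The difference between any two rows is the same in every column — this is an addition table with the headers hidden.
Row 4 minus row 1 is -14 − (-9) = -5, so its entry in column 3 is 11 + (-5) = 6.
Row 3 minus row 1 is -7 − (-9) = 2, so its entry in column 1 is 1 + 2 = 3.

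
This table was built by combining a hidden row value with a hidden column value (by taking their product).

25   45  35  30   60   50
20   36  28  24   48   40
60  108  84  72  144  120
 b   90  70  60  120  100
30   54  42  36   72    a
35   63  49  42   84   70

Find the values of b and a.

Each row is a constant multiple of every other row — this is a multiplication table with the headers hidden.
Row 4 is 90/45 = 2/1 times row 1, so its entry in column 1 is 25 × 2/1 = 50.
Row 5 is 54/45 = 6/5 times row 1, so its entry in column 6 is 50 × 6/5 = 60.

b = 50, a = 60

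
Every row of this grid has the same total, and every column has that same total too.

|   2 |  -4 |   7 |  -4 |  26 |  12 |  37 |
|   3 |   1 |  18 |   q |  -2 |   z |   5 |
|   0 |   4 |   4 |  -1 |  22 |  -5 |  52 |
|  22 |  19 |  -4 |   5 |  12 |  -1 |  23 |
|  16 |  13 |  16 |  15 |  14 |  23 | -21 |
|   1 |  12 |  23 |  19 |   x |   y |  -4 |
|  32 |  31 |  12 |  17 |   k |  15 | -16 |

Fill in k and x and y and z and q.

Rows 1 and 3 both sum to 76, so that's the common total.
The known cells in row 7 total 91, leaving 76 − 91 = -15 for the blank.
The known cells in column 5 total 57, leaving 76 − 57 = 19 for the blank.
The known cells in row 6 total 70, leaving 76 − 70 = 6 for the blank.
The known cells in column 6 total 50, leaving 76 − 50 = 26 for the blank.
The known cells in row 2 total 51, leaving 76 − 51 = 25 for the blank.

k = -15, x = 19, y = 6, z = 26, q = 25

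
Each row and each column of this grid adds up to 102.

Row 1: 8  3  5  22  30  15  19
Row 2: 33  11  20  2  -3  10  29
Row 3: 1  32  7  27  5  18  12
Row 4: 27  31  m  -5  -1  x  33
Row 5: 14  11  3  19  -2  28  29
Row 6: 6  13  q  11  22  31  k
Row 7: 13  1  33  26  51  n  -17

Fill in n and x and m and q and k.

n = -5, x = 5, m = 12, q = 22, k = -3

The known cells in row 7 total 107, leaving 102 − 107 = -5 for the blank.
The known cells in column 7 total 105, leaving 102 − 105 = -3 for the blank.
The known cells in column 6 total 97, leaving 102 − 97 = 5 for the blank.
The known cells in row 4 total 90, leaving 102 − 90 = 12 for the blank.
The known cells in row 6 total 80, leaving 102 − 80 = 22 for the blank.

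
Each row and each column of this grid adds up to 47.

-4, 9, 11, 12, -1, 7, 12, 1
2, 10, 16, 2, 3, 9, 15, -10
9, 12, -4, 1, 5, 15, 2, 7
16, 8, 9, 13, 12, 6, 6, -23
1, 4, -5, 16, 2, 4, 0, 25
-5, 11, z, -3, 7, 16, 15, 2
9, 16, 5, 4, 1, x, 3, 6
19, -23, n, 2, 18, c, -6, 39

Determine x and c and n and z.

x = 3, c = -13, n = 11, z = 4

Row 7 has 9 + 16 + 5 + 4 + 1 + 3 + 6 = 44; the blank must be 47 − 44 = 3.
Column 6 has 7 + 9 + 15 + 6 + 4 + 16 + 3 = 60; the blank must be 47 − 60 = -13.
Row 8 has 19 − 23 + 2 + 18 − 13 − 6 + 39 = 36; the blank must be 47 − 36 = 11.
Row 6 has -5 + 11 − 3 + 7 + 16 + 15 + 2 = 43; the blank must be 47 − 43 = 4.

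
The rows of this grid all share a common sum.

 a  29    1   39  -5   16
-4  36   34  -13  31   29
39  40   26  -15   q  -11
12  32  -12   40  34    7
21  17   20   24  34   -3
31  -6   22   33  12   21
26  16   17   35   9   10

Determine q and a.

q = 34, a = 33

Row 4 sums to 113 and so does row 7; that's the common total.
In row 3 the known cells total 79, leaving 113 − 79 = 34.
In row 1 the known cells total 80, leaving 113 − 80 = 33.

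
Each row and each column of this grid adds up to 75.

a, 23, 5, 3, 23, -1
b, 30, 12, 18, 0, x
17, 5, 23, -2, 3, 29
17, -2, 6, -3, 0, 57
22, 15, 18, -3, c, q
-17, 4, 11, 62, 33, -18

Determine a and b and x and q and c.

Column 5: 23 + 0 + 3 + 0 + 33 = 59, so its missing entry is 75 − 59 = 16.
Row 1: 23 + 5 + 3 + 23 − 1 = 53, so its missing entry is 75 − 53 = 22.
Row 5: 22 + 15 + 18 − 3 + 16 = 68, so its missing entry is 75 − 68 = 7.
Column 6: -1 + 29 + 57 + 7 − 18 = 74, so its missing entry is 75 − 74 = 1.
Row 2: 30 + 12 + 18 + 0 + 1 = 61, so its missing entry is 75 − 61 = 14.

a = 22, b = 14, x = 1, q = 7, c = 16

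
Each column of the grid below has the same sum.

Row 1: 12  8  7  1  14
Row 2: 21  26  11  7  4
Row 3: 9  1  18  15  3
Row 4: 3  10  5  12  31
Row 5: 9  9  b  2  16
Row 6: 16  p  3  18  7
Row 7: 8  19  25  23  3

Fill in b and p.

Columns 1 and 4 both add up to 78, so every column sums to 78.
Column 3: 7 + 11 + 18 + 5 + 3 + 25 = 69, so the missing entry is 78 − 69 = 9.
Column 2: 8 + 26 + 1 + 10 + 9 + 19 = 73, so the missing entry is 78 − 73 = 5.

b = 9, p = 5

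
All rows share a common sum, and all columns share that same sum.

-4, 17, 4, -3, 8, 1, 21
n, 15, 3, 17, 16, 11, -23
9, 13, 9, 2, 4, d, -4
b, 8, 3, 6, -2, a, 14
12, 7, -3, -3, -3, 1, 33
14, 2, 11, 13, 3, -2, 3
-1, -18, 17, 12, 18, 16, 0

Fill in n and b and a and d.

Rows 1 and 5 both sum to 44, so that's the common total.
Row 2 has 15 + 3 + 17 + 16 + 11 − 23 = 39; the blank must be 44 − 39 = 5.
Row 3 has 9 + 13 + 9 + 2 + 4 − 4 = 33; the blank must be 44 − 33 = 11.
Column 6 has 1 + 11 + 11 + 1 − 2 + 16 = 38; the blank must be 44 − 38 = 6.
Row 4 has 8 + 3 + 6 − 2 + 6 + 14 = 35; the blank must be 44 − 35 = 9.

n = 5, b = 9, a = 6, d = 11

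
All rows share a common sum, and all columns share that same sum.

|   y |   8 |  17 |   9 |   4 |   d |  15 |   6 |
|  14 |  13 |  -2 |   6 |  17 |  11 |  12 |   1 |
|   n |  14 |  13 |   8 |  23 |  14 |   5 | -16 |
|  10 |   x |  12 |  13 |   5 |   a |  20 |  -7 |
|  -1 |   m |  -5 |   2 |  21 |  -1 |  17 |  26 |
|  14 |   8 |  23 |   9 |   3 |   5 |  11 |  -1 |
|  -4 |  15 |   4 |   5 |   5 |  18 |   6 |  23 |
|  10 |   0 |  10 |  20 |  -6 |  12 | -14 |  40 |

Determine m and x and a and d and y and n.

Rows 2 and 6 both sum to 72, so that's the common total.
Row 3: 14 + 13 + 8 + 23 + 14 + 5 − 16 = 61, so its missing entry is 72 − 61 = 11.
Column 1: 14 + 11 + 10 − 1 + 14 − 4 + 10 = 54, so its missing entry is 72 − 54 = 18.
Row 1: 18 + 8 + 17 + 9 + 4 + 15 + 6 = 77, so its missing entry is 72 − 77 = -5.
Row 5: -1 − 5 + 2 + 21 − 1 + 17 + 26 = 59, so its missing entry is 72 − 59 = 13.
Column 2: 8 + 13 + 14 + 13 + 8 + 15 + 0 = 71, so its missing entry is 72 − 71 = 1.
Row 4: 10 + 1 + 12 + 13 + 5 + 20 − 7 = 54, so its missing entry is 72 − 54 = 18.

m = 13, x = 1, a = 18, d = -5, y = 18, n = 11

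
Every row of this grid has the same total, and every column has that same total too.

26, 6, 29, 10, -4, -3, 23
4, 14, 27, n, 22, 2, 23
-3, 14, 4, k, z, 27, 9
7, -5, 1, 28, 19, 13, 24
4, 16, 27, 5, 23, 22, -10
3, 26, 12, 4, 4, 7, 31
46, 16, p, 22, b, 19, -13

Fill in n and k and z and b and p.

n = -5, k = 23, z = 13, b = 10, p = -13

Rows 1 and 4 both sum to 87, so that's the common total.
Column 3 has 29 + 27 + 4 + 1 + 27 + 12 = 100; the blank must be 87 − 100 = -13.
Row 7 has 46 + 16 − 13 + 22 + 19 − 13 = 77; the blank must be 87 − 77 = 10.
Column 5 has -4 + 22 + 19 + 23 + 4 + 10 = 74; the blank must be 87 − 74 = 13.
Row 3 has -3 + 14 + 4 + 13 + 27 + 9 = 64; the blank must be 87 − 64 = 23.
Row 2 has 4 + 14 + 27 + 22 + 2 + 23 = 92; the blank must be 87 − 92 = -5.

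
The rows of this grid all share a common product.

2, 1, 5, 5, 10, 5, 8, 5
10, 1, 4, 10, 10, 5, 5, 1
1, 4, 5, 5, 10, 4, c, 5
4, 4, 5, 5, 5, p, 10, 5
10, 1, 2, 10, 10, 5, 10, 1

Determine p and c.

Rows 1 and 2 each multiply to 100000, so every row has product 100000.
Row 4: 4×4×5×5×5×10×5 = 100000, so the missing entry is 100000 ÷ 100000 = 1.
Row 3: 1×4×5×5×10×4×5 = 20000, so the missing entry is 100000 ÷ 20000 = 5.

p = 1, c = 5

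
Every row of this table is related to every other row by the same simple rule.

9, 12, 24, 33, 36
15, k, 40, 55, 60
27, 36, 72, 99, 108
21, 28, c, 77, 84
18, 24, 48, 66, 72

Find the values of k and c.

Each row is a constant multiple of every other row — this is a multiplication table with the headers hidden.
Row 2 is 55/33 = 5/3 times row 1, so its entry in column 2 is 12 × 5/3 = 20.
Row 4 is 77/33 = 7/3 times row 1, so its entry in column 3 is 24 × 7/3 = 56.

k = 20, c = 56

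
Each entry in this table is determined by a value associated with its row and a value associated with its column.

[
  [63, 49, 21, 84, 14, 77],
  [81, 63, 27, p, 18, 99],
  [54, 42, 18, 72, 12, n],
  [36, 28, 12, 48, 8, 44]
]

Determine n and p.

Each row is a constant multiple of every other row — this is a multiplication table with the headers hidden.
Row 3 is 54/63 = 6/7 times row 1, so its entry in column 6 is 77 × 6/7 = 66.
Row 2 is 81/63 = 9/7 times row 1, so its entry in column 4 is 84 × 9/7 = 108.

n = 66, p = 108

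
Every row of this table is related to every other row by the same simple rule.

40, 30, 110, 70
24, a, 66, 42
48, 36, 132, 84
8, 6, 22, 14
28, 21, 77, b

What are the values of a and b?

a = 18, b = 49

Each row is a constant multiple of every other row — this is a multiplication table with the headers hidden.
Row 2 is 66/110 = 3/5 times row 1, so its entry in column 2 is 30 × 3/5 = 18.
Row 5 is 77/110 = 7/10 times row 1, so its entry in column 4 is 70 × 7/10 = 49.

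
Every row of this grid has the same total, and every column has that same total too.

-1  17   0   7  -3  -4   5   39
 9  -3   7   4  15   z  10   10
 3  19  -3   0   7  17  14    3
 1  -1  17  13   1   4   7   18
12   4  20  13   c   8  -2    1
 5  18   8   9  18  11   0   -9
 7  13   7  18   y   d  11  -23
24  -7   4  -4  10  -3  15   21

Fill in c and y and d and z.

c = 4, y = 8, d = 19, z = 8

Rows 1 and 3 both sum to 60, so that's the common total.
The known cells in row 5 total 56, leaving 60 − 56 = 4 for the blank.
The known cells in column 5 total 52, leaving 60 − 52 = 8 for the blank.
The known cells in row 7 total 41, leaving 60 − 41 = 19 for the blank.
The known cells in row 2 total 52, leaving 60 − 52 = 8 for the blank.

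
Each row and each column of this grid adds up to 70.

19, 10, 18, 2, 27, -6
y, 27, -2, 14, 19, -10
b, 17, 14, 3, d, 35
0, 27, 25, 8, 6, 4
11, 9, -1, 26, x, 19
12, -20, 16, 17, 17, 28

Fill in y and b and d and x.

y = 22, b = 6, d = -5, x = 6

The known cells in row 2 total 48, leaving 70 − 48 = 22 for the blank.
The known cells in column 1 total 64, leaving 70 − 64 = 6 for the blank.
The known cells in row 3 total 75, leaving 70 − 75 = -5 for the blank.
The known cells in row 5 total 64, leaving 70 − 64 = 6 for the blank.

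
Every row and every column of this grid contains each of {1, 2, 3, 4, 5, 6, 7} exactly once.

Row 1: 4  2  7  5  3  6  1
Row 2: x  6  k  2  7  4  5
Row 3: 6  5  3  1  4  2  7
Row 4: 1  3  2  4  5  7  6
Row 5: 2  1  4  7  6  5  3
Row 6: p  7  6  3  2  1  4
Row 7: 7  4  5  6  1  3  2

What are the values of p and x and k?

At (row 2, col 3): column 3 already has {2, 3, 4, 5, 6, 7}, so the value is 1.
Cell (2,1): row 2 already has {1, 2, 4, 5, 6, 7} → 3.
At (row 6, col 1): row 6 already has {1, 2, 3, 4, 6, 7}, so the value is 5.

p = 5, x = 3, k = 1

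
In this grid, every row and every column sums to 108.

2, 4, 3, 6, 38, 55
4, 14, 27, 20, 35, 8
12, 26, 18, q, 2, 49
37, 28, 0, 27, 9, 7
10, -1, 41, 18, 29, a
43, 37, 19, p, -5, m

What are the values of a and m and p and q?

Row 5 has 10 − 1 + 41 + 18 + 29 = 97; the blank must be 108 − 97 = 11.
Column 6 has 55 + 8 + 49 + 7 + 11 = 130; the blank must be 108 − 130 = -22.
Row 6 has 43 + 37 + 19 − 5 − 22 = 72; the blank must be 108 − 72 = 36.
Row 3 has 12 + 26 + 18 + 2 + 49 = 107; the blank must be 108 − 107 = 1.

a = 11, m = -22, p = 36, q = 1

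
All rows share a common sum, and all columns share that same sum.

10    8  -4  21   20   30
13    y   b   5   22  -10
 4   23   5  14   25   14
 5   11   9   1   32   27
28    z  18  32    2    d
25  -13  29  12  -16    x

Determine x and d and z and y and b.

Rows 1 and 3 both sum to 85, so that's the common total.
The known cells in column 3 total 57, leaving 85 − 57 = 28 for the blank.
The known cells in row 6 total 37, leaving 85 − 37 = 48 for the blank.
The known cells in row 2 total 58, leaving 85 − 58 = 27 for the blank.
The known cells in column 6 total 109, leaving 85 − 109 = -24 for the blank.
The known cells in row 5 total 56, leaving 85 − 56 = 29 for the blank.

x = 48, d = -24, z = 29, y = 27, b = 28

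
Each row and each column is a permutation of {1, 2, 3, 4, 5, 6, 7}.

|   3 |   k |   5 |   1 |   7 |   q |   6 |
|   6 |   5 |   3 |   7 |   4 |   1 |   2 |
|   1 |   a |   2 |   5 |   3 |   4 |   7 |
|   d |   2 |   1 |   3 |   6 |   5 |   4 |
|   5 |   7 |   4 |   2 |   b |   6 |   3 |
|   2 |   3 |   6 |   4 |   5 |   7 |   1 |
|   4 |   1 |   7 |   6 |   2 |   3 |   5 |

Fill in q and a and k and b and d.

For row 5, column 5: row 5 already has {2, 3, 4, 5, 6, 7}; that leaves 1.
Cell (3,2): row 3 already has {1, 2, 3, 4, 5, 7} → 6.
Cell (1,2): column 2 already has {1, 2, 3, 5, 6, 7} → 4.
For row 4, column 1: row 4 already has {1, 2, 3, 4, 5, 6}; that leaves 7.
At (row 1, col 6): row 1 already has {1, 3, 4, 5, 6, 7}, so the value is 2.

q = 2, a = 6, k = 4, b = 1, d = 7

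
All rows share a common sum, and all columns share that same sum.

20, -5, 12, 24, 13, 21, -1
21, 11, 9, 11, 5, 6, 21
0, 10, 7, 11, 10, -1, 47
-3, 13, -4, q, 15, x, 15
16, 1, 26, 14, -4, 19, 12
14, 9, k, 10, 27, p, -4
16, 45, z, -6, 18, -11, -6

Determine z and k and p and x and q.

Rows 1 and 2 both sum to 84, so that's the common total.
Row 7 has 16 + 45 − 6 + 18 − 11 − 6 = 56; the blank must be 84 − 56 = 28.
Column 4 has 24 + 11 + 11 + 14 + 10 − 6 = 64; the blank must be 84 − 64 = 20.
Row 4 has -3 + 13 − 4 + 20 + 15 + 15 = 56; the blank must be 84 − 56 = 28.
Column 6 has 21 + 6 − 1 + 28 + 19 − 11 = 62; the blank must be 84 − 62 = 22.
Row 6 has 14 + 9 + 10 + 27 + 22 − 4 = 78; the blank must be 84 − 78 = 6.

z = 28, k = 6, p = 22, x = 28, q = 20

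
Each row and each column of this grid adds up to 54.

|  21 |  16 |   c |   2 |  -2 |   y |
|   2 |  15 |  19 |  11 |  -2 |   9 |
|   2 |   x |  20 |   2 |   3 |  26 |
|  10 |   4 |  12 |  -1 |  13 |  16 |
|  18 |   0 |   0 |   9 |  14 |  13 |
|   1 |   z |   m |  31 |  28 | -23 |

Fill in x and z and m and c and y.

Row 3 has 2 + 20 + 2 + 3 + 26 = 53; the blank must be 54 − 53 = 1.
Column 2 has 16 + 15 + 1 + 4 + 0 = 36; the blank must be 54 − 36 = 18.
Column 6 has 9 + 26 + 16 + 13 − 23 = 41; the blank must be 54 − 41 = 13.
Row 1 has 21 + 16 + 2 − 2 + 13 = 50; the blank must be 54 − 50 = 4.
Row 6 has 1 + 18 + 31 + 28 − 23 = 55; the blank must be 54 − 55 = -1.

x = 1, z = 18, m = -1, c = 4, y = 13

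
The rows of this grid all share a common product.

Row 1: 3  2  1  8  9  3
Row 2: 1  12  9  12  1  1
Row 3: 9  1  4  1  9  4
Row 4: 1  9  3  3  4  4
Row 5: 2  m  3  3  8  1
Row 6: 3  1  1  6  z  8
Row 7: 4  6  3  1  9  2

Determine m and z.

m = 9, z = 9

Rows 1 and 3 each multiply to 1296, so every row has product 1296.
Row 5: 2×3×3×8×1 = 144, so the missing entry is 1296 ÷ 144 = 9.
Row 6: 3×1×1×6×8 = 144, so the missing entry is 1296 ÷ 144 = 9.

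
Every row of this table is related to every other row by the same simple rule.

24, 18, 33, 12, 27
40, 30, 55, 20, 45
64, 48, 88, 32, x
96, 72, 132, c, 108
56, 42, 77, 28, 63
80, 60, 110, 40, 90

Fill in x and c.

Each row is a constant multiple of every other row — this is a multiplication table with the headers hidden.
Row 3 is 88/33 = 8/3 times row 1, so its entry in column 5 is 27 × 8/3 = 72.
Row 4 is 132/33 = 4/1 times row 1, so its entry in column 4 is 12 × 4/1 = 48.

x = 72, c = 48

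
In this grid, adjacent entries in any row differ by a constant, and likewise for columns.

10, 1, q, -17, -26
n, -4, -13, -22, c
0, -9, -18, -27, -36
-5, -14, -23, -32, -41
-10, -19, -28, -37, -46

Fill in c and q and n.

Along each row the entries change by -9 per step; down each column they change by -5.
Row 2: from -4 at column 2, stepping by -9 to column 5 gives -31.
Row 1: from 10 at column 1, stepping by -9 to column 3 gives -8.
Row 2: from -4 at column 2, stepping by -9 to column 1 gives 5.

c = -31, q = -8, n = 5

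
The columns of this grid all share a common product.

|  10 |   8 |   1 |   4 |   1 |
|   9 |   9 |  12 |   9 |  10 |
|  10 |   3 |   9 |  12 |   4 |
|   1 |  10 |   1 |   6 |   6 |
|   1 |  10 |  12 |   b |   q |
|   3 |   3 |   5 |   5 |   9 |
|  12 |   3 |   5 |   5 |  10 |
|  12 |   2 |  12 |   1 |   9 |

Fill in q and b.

q = 2, b = 6

Columns 2 and 3 each multiply to 388800, so every column has product 388800.
Column 5: 1×10×4×6×9×10×9 = 194400, so the missing entry is 388800 ÷ 194400 = 2.
Column 4: 4×9×12×6×5×5×1 = 64800, so the missing entry is 388800 ÷ 64800 = 6.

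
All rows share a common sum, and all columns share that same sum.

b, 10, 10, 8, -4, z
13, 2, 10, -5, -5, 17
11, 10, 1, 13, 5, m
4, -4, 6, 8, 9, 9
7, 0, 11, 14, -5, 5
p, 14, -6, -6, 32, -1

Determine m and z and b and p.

m = -8, z = 10, b = -2, p = -1

Rows 2 and 4 both sum to 32, so that's the common total.
Row 3: 11 + 10 + 1 + 13 + 5 = 40, so its missing entry is 32 − 40 = -8.
Row 6: 14 − 6 − 6 + 32 − 1 = 33, so its missing entry is 32 − 33 = -1.
Column 6: 17 − 8 + 9 + 5 − 1 = 22, so its missing entry is 32 − 22 = 10.
Row 1: 10 + 10 + 8 − 4 + 10 = 34, so its missing entry is 32 − 34 = -2.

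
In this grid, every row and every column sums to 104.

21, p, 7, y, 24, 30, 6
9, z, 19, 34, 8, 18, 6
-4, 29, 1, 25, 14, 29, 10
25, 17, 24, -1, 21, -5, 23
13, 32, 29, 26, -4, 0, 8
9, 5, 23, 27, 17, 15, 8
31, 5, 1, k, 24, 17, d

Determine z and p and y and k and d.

z = 10, p = 6, y = 10, k = -17, d = 43

The known cells in row 2 total 94, leaving 104 − 94 = 10 for the blank.
The known cells in column 2 total 98, leaving 104 − 98 = 6 for the blank.
The known cells in row 1 total 94, leaving 104 − 94 = 10 for the blank.
The known cells in column 7 total 61, leaving 104 − 61 = 43 for the blank.
The known cells in row 7 total 121, leaving 104 − 121 = -17 for the blank.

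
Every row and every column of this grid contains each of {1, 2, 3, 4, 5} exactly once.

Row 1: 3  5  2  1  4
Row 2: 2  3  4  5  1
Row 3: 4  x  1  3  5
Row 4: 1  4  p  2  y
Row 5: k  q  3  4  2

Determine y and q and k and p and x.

y = 3, q = 1, k = 5, p = 5, x = 2

For row 5, column 1: column 1 already has {1, 2, 3, 4}; that leaves 5.
Cell (3,2): row 3 already has {1, 3, 4, 5} → 2.
Cell (4,5): column 5 already has {1, 2, 4, 5} → 3.
Cell (4,3): row 4 already has {1, 2, 3, 4} → 5.
At (row 5, col 2): row 5 already has {2, 3, 4, 5}, so the value is 1.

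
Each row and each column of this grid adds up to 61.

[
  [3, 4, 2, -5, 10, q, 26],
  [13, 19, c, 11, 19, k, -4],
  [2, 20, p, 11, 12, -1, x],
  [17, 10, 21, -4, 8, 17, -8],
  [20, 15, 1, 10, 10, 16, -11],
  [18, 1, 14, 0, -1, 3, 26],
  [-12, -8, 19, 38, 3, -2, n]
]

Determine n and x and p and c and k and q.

n = 23, x = 9, p = 8, c = -4, k = 7, q = 21

The known cells in row 1 total 40, leaving 61 − 40 = 21 for the blank.
The known cells in column 6 total 54, leaving 61 − 54 = 7 for the blank.
The known cells in row 2 total 65, leaving 61 − 65 = -4 for the blank.
The known cells in column 3 total 53, leaving 61 − 53 = 8 for the blank.
The known cells in row 3 total 52, leaving 61 − 52 = 9 for the blank.
The known cells in row 7 total 38, leaving 61 − 38 = 23 for the blank.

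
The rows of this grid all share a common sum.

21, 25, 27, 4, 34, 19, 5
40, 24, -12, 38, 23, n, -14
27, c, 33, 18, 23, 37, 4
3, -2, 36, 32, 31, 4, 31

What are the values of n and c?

Row 1 sums to 135 and so does row 4; that's the common total.
In row 2 the known cells total 99, leaving 135 − 99 = 36.
In row 3 the known cells total 142, leaving 135 − 142 = -7.

n = 36, c = -7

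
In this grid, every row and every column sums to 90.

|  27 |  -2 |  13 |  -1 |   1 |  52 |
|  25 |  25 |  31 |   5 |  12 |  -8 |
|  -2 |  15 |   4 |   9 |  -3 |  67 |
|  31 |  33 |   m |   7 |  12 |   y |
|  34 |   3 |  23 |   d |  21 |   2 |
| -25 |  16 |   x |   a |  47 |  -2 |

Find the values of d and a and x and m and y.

d = 7, a = 63, x = -9, m = 28, y = -21

Row 5: 34 + 3 + 23 + 21 + 2 = 83, so its missing entry is 90 − 83 = 7.
Column 4: -1 + 5 + 9 + 7 + 7 = 27, so its missing entry is 90 − 27 = 63.
Column 6: 52 − 8 + 67 + 2 − 2 = 111, so its missing entry is 90 − 111 = -21.
Row 4: 31 + 33 + 7 + 12 − 21 = 62, so its missing entry is 90 − 62 = 28.
Row 6: -25 + 16 + 63 + 47 − 2 = 99, so its missing entry is 90 − 99 = -9.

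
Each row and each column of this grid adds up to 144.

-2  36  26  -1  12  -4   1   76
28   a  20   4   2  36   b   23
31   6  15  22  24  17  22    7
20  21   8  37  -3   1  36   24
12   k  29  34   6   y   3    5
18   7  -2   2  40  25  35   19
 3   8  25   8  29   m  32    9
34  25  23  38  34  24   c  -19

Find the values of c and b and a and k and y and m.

Row 7: 3 + 8 + 25 + 8 + 29 + 32 + 9 = 114, so its missing entry is 144 − 114 = 30.
Column 6: -4 + 36 + 17 + 1 + 25 + 30 + 24 = 129, so its missing entry is 144 − 129 = 15.
Row 8: 34 + 25 + 23 + 38 + 34 + 24 − 19 = 159, so its missing entry is 144 − 159 = -15.
Column 7: 1 + 22 + 36 + 3 + 35 + 32 − 15 = 114, so its missing entry is 144 − 114 = 30.
Row 2: 28 + 20 + 4 + 2 + 36 + 30 + 23 = 143, so its missing entry is 144 − 143 = 1.
Row 5: 12 + 29 + 34 + 6 + 15 + 3 + 5 = 104, so its missing entry is 144 − 104 = 40.

c = -15, b = 30, a = 1, k = 40, y = 15, m = 30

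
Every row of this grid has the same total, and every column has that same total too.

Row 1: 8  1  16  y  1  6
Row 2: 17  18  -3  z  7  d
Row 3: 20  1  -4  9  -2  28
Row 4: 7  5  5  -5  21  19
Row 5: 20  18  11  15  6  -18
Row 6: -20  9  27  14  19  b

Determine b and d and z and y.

b = 3, d = 14, z = -1, y = 20

Rows 3 and 4 both sum to 52, so that's the common total.
Row 1: 8 + 1 + 16 + 1 + 6 = 32, so its missing entry is 52 − 32 = 20.
Row 6: -20 + 9 + 27 + 14 + 19 = 49, so its missing entry is 52 − 49 = 3.
Column 4: 20 + 9 − 5 + 15 + 14 = 53, so its missing entry is 52 − 53 = -1.
Row 2: 17 + 18 − 3 − 1 + 7 = 38, so its missing entry is 52 − 38 = 14.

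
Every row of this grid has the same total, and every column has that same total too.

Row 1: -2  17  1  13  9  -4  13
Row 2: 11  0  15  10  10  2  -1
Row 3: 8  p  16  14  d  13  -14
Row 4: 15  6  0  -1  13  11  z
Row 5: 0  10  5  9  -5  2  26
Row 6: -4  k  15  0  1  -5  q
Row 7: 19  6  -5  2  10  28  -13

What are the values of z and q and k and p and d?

z = 3, q = 33, k = 7, p = 1, d = 9

Rows 1 and 2 both sum to 47, so that's the common total.
The known cells in column 5 total 38, leaving 47 − 38 = 9 for the blank.
The known cells in row 3 total 46, leaving 47 − 46 = 1 for the blank.
The known cells in column 2 total 40, leaving 47 − 40 = 7 for the blank.
The known cells in row 6 total 14, leaving 47 − 14 = 33 for the blank.
The known cells in row 4 total 44, leaving 47 − 44 = 3 for the blank.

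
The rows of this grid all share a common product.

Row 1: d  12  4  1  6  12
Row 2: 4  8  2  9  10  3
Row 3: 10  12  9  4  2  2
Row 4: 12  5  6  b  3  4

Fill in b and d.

b = 4, d = 5

Rows 2 and 3 each multiply to 17280, so every row has product 17280.
Row 4: 12×5×6×3×4 = 4320, so the missing entry is 17280 ÷ 4320 = 4.
Row 1: 12×4×1×6×12 = 3456, so the missing entry is 17280 ÷ 3456 = 5.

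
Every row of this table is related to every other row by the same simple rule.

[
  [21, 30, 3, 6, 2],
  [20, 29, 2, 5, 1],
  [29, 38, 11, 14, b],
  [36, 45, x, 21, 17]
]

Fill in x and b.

x = 18, b = 10

The difference between any two rows is the same in every column — this is an addition table with the headers hidden.
Row 4 minus row 1 is 36 − 21 = 15, so its entry in column 3 is 3 + 15 = 18.
Row 3 minus row 1 is 29 − 21 = 8, so its entry in column 5 is 2 + 8 = 10.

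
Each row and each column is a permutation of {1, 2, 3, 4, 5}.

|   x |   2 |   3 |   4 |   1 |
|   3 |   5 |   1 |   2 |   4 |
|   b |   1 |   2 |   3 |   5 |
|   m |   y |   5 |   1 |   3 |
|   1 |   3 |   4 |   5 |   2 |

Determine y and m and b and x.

y = 4, m = 2, b = 4, x = 5

For row 1, column 1: row 1 already has {1, 2, 3, 4}; that leaves 5.
For row 3, column 1: row 3 already has {1, 2, 3, 5}; that leaves 4.
Cell (4,2): column 2 already has {1, 2, 3, 5} → 4.
Cell (4,1): row 4 already has {1, 3, 4, 5} → 2.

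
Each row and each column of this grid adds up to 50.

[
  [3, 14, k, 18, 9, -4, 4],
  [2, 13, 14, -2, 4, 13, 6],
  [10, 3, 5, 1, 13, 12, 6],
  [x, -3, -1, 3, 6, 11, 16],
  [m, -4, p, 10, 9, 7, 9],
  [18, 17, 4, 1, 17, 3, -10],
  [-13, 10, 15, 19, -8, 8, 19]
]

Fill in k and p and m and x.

k = 6, p = 7, m = 12, x = 18

The known cells in row 1 total 44, leaving 50 − 44 = 6 for the blank.
The known cells in column 3 total 43, leaving 50 − 43 = 7 for the blank.
The known cells in row 5 total 38, leaving 50 − 38 = 12 for the blank.
The known cells in row 4 total 32, leaving 50 − 32 = 18 for the blank.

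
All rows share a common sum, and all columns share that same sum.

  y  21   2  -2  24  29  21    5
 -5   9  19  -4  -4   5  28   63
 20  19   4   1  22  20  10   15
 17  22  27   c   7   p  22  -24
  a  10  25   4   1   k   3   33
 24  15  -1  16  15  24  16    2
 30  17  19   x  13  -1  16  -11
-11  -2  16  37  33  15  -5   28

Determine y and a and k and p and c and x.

Rows 2 and 3 both sum to 111, so that's the common total.
Row 1 has 21 + 2 − 2 + 24 + 29 + 21 + 5 = 100; the blank must be 111 − 100 = 11.
Column 1 has 11 − 5 + 20 + 17 + 24 + 30 − 11 = 86; the blank must be 111 − 86 = 25.
Row 5 has 25 + 10 + 25 + 4 + 1 + 3 + 33 = 101; the blank must be 111 − 101 = 10.
Row 7 has 30 + 17 + 19 + 13 − 1 + 16 − 11 = 83; the blank must be 111 − 83 = 28.
Column 4 has -2 − 4 + 1 + 4 + 16 + 28 + 37 = 80; the blank must be 111 − 80 = 31.
Row 4 has 17 + 22 + 27 + 31 + 7 + 22 − 24 = 102; the blank must be 111 − 102 = 9.

y = 11, a = 25, k = 10, p = 9, c = 31, x = 28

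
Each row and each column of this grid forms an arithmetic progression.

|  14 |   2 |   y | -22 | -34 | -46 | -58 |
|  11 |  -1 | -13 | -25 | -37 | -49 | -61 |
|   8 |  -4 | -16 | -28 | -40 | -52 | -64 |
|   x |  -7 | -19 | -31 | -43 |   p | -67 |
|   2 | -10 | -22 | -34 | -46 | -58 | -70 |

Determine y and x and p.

Along each row the entries change by -12 per step; down each column they change by -3.
Row 1: from 14 at column 1, stepping by -12 to column 3 gives -10.
Row 4: from -7 at column 2, stepping by -12 to column 1 gives 5.
Row 4: from -7 at column 2, stepping by -12 to column 6 gives -55.

y = -10, x = 5, p = -55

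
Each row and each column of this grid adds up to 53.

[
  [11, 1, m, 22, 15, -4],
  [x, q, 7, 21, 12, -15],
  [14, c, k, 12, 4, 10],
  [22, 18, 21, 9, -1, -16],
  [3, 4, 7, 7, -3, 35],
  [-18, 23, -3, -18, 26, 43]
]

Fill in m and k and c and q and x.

Row 1 has 11 + 1 + 22 + 15 − 4 = 45; the blank must be 53 − 45 = 8.
Column 3 has 8 + 7 + 21 + 7 − 3 = 40; the blank must be 53 − 40 = 13.
Row 3 has 14 + 13 + 12 + 4 + 10 = 53; the blank must be 53 − 53 = 0.
Column 2 has 1 + 0 + 18 + 4 + 23 = 46; the blank must be 53 − 46 = 7.
Row 2 has 7 + 7 + 21 + 12 − 15 = 32; the blank must be 53 − 32 = 21.

m = 8, k = 13, c = 0, q = 7, x = 21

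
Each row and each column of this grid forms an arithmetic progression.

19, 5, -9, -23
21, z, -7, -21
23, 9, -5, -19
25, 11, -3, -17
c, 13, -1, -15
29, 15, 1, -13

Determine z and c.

Along each row the entries change by -14 per step; down each column they change by 2.
Row 2: from 21 at column 1, stepping by -14 to column 2 gives 7.
Row 5: from 13 at column 2, stepping by -14 to column 1 gives 27.

z = 7, c = 27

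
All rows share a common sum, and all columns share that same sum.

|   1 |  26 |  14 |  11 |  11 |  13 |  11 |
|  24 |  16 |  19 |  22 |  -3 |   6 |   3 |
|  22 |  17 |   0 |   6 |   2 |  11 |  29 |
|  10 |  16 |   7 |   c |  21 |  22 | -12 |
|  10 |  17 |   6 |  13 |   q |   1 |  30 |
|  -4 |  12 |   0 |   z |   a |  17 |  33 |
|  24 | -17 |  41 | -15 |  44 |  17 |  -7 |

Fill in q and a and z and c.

Rows 1 and 2 both sum to 87, so that's the common total.
The known cells in row 5 total 77, leaving 87 − 77 = 10 for the blank.
The known cells in column 5 total 85, leaving 87 − 85 = 2 for the blank.
The known cells in row 6 total 60, leaving 87 − 60 = 27 for the blank.
The known cells in row 4 total 64, leaving 87 − 64 = 23 for the blank.

q = 10, a = 2, z = 27, c = 23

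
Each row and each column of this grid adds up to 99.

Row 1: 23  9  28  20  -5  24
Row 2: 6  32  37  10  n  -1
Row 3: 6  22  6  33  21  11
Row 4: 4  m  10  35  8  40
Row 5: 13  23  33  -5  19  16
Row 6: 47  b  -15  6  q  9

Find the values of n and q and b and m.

Row 4: 4 + 10 + 35 + 8 + 40 = 97, so its missing entry is 99 − 97 = 2.
Column 2: 9 + 32 + 22 + 2 + 23 = 88, so its missing entry is 99 − 88 = 11.
Row 6: 47 + 11 − 15 + 6 + 9 = 58, so its missing entry is 99 − 58 = 41.
Row 2: 6 + 32 + 37 + 10 − 1 = 84, so its missing entry is 99 − 84 = 15.

n = 15, q = 41, b = 11, m = 2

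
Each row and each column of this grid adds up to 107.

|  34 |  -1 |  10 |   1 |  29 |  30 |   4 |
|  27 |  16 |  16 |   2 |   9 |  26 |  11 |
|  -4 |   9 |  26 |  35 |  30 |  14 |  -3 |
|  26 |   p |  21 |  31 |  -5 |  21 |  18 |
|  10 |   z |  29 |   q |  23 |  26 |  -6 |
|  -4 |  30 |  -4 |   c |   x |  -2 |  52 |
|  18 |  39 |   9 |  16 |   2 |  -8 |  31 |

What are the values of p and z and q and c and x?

p = -5, z = 19, q = 6, c = 16, x = 19

Row 4 has 26 + 21 + 31 − 5 + 21 + 18 = 112; the blank must be 107 − 112 = -5.
Column 5 has 29 + 9 + 30 − 5 + 23 + 2 = 88; the blank must be 107 − 88 = 19.
Row 6 has -4 + 30 − 4 + 19 − 2 + 52 = 91; the blank must be 107 − 91 = 16.
Column 4 has 1 + 2 + 35 + 31 + 16 + 16 = 101; the blank must be 107 − 101 = 6.
Row 5 has 10 + 29 + 6 + 23 + 26 − 6 = 88; the blank must be 107 − 88 = 19.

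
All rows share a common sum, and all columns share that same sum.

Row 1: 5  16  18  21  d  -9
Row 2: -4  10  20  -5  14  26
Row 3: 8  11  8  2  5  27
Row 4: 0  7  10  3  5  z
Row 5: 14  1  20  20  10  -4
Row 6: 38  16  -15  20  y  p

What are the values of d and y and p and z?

Rows 2 and 3 both sum to 61, so that's the common total.
Row 1: 5 + 16 + 18 + 21 − 9 = 51, so its missing entry is 61 − 51 = 10.
Column 5: 10 + 14 + 5 + 5 + 10 = 44, so its missing entry is 61 − 44 = 17.
Row 6: 38 + 16 − 15 + 20 + 17 = 76, so its missing entry is 61 − 76 = -15.
Row 4: 0 + 7 + 10 + 3 + 5 = 25, so its missing entry is 61 − 25 = 36.

d = 10, y = 17, p = -15, z = 36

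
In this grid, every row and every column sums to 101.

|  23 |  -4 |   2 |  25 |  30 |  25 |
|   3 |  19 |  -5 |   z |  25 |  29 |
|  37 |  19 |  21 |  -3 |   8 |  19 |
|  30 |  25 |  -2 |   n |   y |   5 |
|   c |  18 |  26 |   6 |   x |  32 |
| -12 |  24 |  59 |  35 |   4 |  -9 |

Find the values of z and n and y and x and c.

Column 1 has 23 + 3 + 37 + 30 − 12 = 81; the blank must be 101 − 81 = 20.
Row 5 has 20 + 18 + 26 + 6 + 32 = 102; the blank must be 101 − 102 = -1.
Column 5 has 30 + 25 + 8 − 1 + 4 = 66; the blank must be 101 − 66 = 35.
Row 4 has 30 + 25 − 2 + 35 + 5 = 93; the blank must be 101 − 93 = 8.
Row 2 has 3 + 19 − 5 + 25 + 29 = 71; the blank must be 101 − 71 = 30.

z = 30, n = 8, y = 35, x = -1, c = 20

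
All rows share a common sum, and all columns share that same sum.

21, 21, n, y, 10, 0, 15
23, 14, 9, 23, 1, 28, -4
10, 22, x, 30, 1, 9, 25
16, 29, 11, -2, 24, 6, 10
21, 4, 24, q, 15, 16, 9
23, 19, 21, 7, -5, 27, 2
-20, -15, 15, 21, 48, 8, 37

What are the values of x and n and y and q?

Rows 2 and 4 both sum to 94, so that's the common total.
Row 5: 21 + 4 + 24 + 15 + 16 + 9 = 89, so its missing entry is 94 − 89 = 5.
Column 4: 23 + 30 − 2 + 5 + 7 + 21 = 84, so its missing entry is 94 − 84 = 10.
Row 1: 21 + 21 + 10 + 10 + 0 + 15 = 77, so its missing entry is 94 − 77 = 17.
Row 3: 10 + 22 + 30 + 1 + 9 + 25 = 97, so its missing entry is 94 − 97 = -3.

x = -3, n = 17, y = 10, q = 5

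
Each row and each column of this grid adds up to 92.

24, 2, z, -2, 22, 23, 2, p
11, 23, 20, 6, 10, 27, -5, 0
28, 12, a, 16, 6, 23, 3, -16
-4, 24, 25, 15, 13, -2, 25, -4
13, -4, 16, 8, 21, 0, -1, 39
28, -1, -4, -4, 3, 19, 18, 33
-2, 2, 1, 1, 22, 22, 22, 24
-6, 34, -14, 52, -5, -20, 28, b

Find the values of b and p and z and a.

b = 23, p = -7, z = 28, a = 20

Row 8: -6 + 34 − 14 + 52 − 5 − 20 + 28 = 69, so its missing entry is 92 − 69 = 23.
Column 8: 0 − 16 − 4 + 39 + 33 + 24 + 23 = 99, so its missing entry is 92 − 99 = -7.
Row 1: 24 + 2 − 2 + 22 + 23 + 2 − 7 = 64, so its missing entry is 92 − 64 = 28.
Row 3: 28 + 12 + 16 + 6 + 23 + 3 − 16 = 72, so its missing entry is 92 − 72 = 20.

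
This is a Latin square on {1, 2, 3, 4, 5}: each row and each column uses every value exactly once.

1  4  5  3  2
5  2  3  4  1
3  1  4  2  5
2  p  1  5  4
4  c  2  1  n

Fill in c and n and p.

c = 5, n = 3, p = 3

At (row 4, col 2): row 4 already has {1, 2, 4, 5}, so the value is 3.
At (row 5, col 2): column 2 already has {1, 2, 3, 4}, so the value is 5.
At (row 5, col 5): row 5 already has {1, 2, 4, 5}, so the value is 3.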